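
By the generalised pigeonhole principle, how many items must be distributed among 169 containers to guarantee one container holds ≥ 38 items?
n = (38 − 1)·169 + 1 = 6254

By the generalised pigeonhole principle, to guarantee some box contains ≥ r objects we need more than (r − 1) · k objects total. Threshold: n = (r − 1) · k + 1. With r = 38 and k = 169: n = 37 · 169 + 1 = 6253 + 1 = 6254. For n = 6253 = 37 · 169, we can put exactly 37 objects in every box, avoiding 38 in any single one — so 6254 is tight.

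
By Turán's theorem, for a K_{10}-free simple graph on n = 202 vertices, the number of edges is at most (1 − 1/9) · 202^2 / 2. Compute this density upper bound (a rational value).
Turán density bound = (8/9) · 202^2/2 = 163216/9 ≈ 18135.1111

Turán's theorem: ex(n, K_{r+1}) is achieved by the complete r-partite Turán graph T(n, r) with parts as balanced as possible, and is at most (1 − 1/r) · n^2/2. For r = 9, n = 202: the density bound is (8/9) · 40804/2 = 163216/9 ≈ 18135.1111. The integer-valued extremum is e(T(202, 9)) = 18134, which is strictly less than the density bound 163216/9 since 9 ∤ 202 (the parts of T(202, 9) cannot all be equal).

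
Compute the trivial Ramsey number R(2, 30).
R(2, 30) = 30

R(2, k) = k for all k ≥ 2: in a 2-colouring of K_k, either some edge is red (a red K_2) or all edges are blue (a blue K_k). And K_{29} coloured all-blue has no blue K_30, so R(2, 30) > 29. Hence R(2, 30) = 30.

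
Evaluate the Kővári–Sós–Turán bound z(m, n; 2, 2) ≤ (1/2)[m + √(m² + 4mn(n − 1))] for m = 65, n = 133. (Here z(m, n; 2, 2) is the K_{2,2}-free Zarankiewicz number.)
z(65, 133; 2, 2) ≤ (1/2)[65 + √(65² + 4·65·133·132)] = (1/2)[65 + √4568785] = 1101.2358

Kővári–Sós–Turán: let r_1, ..., r_65 be the row sums and z = Σ r_i the total number of 1s. Each pair of columns can share at most one row with both entries 1 (else a 2×2 all-ones block appears), so Σ_i C(r_i, 2) ≤ C(133, 2) = 8778. By convexity Σ_i C(r_i, 2) ≥ 65·C(z/65, 2) = z(z − 65)/(2·65), giving z² − 65z − 65·133·132 ≤ 0 and hence z ≤ (1/2)[65 + √(4225 + 4·1141140)] = (1/2)[65 + √4568785] ≈ (1/2)(65 + 2137.4716) = 1101.2358.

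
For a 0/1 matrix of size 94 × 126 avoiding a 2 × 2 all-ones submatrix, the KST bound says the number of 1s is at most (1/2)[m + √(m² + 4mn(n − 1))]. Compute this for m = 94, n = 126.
z(94, 126; 2, 2) ≤ (1/2)[94 + √(94² + 4·94·126·125)] = (1/2)[94 + √5930836] = 1264.6654

Kővári–Sós–Turán: let r_1, ..., r_94 be the row sums and z = Σ r_i the total number of 1s. Each pair of columns can share at most one row with both entries 1 (else a 2×2 all-ones block appears), so Σ_i C(r_i, 2) ≤ C(126, 2) = 7875. By convexity Σ_i C(r_i, 2) ≥ 94·C(z/94, 2) = z(z − 94)/(2·94), giving z² − 94z − 94·126·125 ≤ 0 and hence z ≤ (1/2)[94 + √(8836 + 4·1480500)] = (1/2)[94 + √5930836] ≈ (1/2)(94 + 2435.3308) = 1264.6654.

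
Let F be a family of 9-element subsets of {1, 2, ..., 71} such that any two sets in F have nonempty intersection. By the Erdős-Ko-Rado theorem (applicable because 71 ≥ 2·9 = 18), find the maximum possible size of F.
max |F| = C(70, 8) = 9440350920

The Erdős-Ko-Rado theorem states: for n ≥ 2k, an intersecting family of k-subsets of an n-element set has size at most C(n − 1, k − 1), with equality for 'star' families {A ⊆ [n] : |A| = k, i ∈ A} (fix an element i). For n = 71, k = 9: C(70, 8) = 9440350920.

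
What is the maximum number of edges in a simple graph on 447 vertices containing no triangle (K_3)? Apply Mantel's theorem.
ex(447, K_3) = ⌊447^2/4⌋ = 49952

Mantel (1907): a triangle-free graph on n vertices has at most ⌊n^2/4⌋ edges, with equality for the complete bipartite graph K_{⌊n/2⌋, ⌈n/2⌉}. For n = 447: ⌊447^2/4⌋ = ⌊199809/4⌋ = 49952. The extremal graph is K_{223, 224}, which has 223·224 = 49952 edges.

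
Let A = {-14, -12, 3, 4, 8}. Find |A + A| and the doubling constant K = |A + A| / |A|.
K = |A + A| / |A| = 15/5 = 3

Enumerate A + A = {a + b : a, b ∈ A}. With |A| = 5, there are |A|^2 = 25 ordered sum pairs; collecting distinct values, A + A = {-28, -26, -24, -11, -10, -9, -8, -6, -4, 6, 7, 8, 11, 12, 16}, so |A + A| = 15. Thus K = 15/5 = 3. For comparison, the minimum possible |A + A| over all 5-element sets is 2·5 − 1 = 9 (so min K = 9/5), attained only by arithmetic progressions.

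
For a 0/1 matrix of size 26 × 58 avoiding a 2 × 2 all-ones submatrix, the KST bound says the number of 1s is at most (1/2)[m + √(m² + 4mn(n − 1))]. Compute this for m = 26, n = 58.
z(26, 58; 2, 2) ≤ (1/2)[26 + √(26² + 4·26·58·57)] = (1/2)[26 + √344500] = 306.4706

Kővári–Sós–Turán: let r_1, ..., r_26 be the row sums and z = Σ r_i the total number of 1s. Each pair of columns can share at most one row with both entries 1 (else a 2×2 all-ones block appears), so Σ_i C(r_i, 2) ≤ C(58, 2) = 1653. By convexity Σ_i C(r_i, 2) ≥ 26·C(z/26, 2) = z(z − 26)/(2·26), giving z² − 26z − 26·58·57 ≤ 0 and hence z ≤ (1/2)[26 + √(676 + 4·85956)] = (1/2)[26 + √344500] ≈ (1/2)(26 + 586.9412) = 306.4706.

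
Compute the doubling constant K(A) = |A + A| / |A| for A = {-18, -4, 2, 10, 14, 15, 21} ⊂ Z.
K = |A + A| / |A| = 26/7

Enumerate A + A = {a + b : a, b ∈ A}. With |A| = 7, there are |A|^2 = 49 ordered sum pairs; collecting distinct values, A + A = {-36, -22, -16, -8, -4, -3, -2, 3, 4, 6, 10, 11, 12, 16, 17, 20, 23, 24, 25, 28, 29, 30, 31, 35, 36, 42}, so |A + A| = 26. Thus K = 26/7. For comparison, the minimum possible |A + A| over all 7-element sets is 2·7 − 1 = 13 (so min K = 13/7), attained only by arithmetic progressions.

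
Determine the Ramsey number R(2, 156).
R(2, 156) = 156

R(2, k) = k for all k ≥ 2: in a 2-colouring of K_k, either some edge is red (a red K_2) or all edges are blue (a blue K_k). And K_{155} coloured all-blue has no blue K_156, so R(2, 156) > 155. Hence R(2, 156) = 156.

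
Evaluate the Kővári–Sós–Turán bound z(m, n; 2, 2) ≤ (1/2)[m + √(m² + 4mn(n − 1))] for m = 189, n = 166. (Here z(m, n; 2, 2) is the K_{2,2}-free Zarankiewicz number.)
z(189, 166; 2, 2) ≤ (1/2)[189 + √(189² + 4·189·166·165)] = (1/2)[189 + √20742561] = 2371.7001

Kővári–Sós–Turán: let r_1, ..., r_189 be the row sums and z = Σ r_i the total number of 1s. Each pair of columns can share at most one row with both entries 1 (else a 2×2 all-ones block appears), so Σ_i C(r_i, 2) ≤ C(166, 2) = 13695. By convexity Σ_i C(r_i, 2) ≥ 189·C(z/189, 2) = z(z − 189)/(2·189), giving z² − 189z − 189·166·165 ≤ 0 and hence z ≤ (1/2)[189 + √(35721 + 4·5176710)] = (1/2)[189 + √20742561] ≈ (1/2)(189 + 4554.4002) = 2371.7001.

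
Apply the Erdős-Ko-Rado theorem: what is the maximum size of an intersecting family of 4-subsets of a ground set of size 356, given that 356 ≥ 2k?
max |F| = C(355, 3) = 7393585

Erdős-Ko-Rado (1961): when n ≥ 2k, max |F| = C(n−1, k−1). The bound is attained by the star {A : i ∈ A} for any fixed i ∈ [n]. Here C(356−1, 4−1) = C(355, 3) = 7393585.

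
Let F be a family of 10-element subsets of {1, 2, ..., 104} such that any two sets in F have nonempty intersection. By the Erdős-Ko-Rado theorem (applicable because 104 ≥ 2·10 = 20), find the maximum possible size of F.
max |F| = C(103, 9) = 2509710226100

The Erdős-Ko-Rado theorem states: for n ≥ 2k, an intersecting family of k-subsets of an n-element set has size at most C(n − 1, k − 1), with equality for 'star' families {A ⊆ [n] : |A| = k, i ∈ A} (fix an element i). For n = 104, k = 10: C(103, 9) = 2509710226100.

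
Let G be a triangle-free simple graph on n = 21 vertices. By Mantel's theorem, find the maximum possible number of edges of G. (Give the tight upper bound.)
ex(21, K_3) = ⌊21^2/4⌋ = 110

Mantel (1907): a triangle-free graph on n vertices has at most ⌊n^2/4⌋ edges, with equality for the complete bipartite graph K_{⌊n/2⌋, ⌈n/2⌉}. For n = 21: ⌊21^2/4⌋ = ⌊441/4⌋ = 110. The extremal graph is K_{10, 11}, which has 10·11 = 110 edges.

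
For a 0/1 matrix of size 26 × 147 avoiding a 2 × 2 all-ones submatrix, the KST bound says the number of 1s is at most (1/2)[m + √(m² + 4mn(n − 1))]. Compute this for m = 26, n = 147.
z(26, 147; 2, 2) ≤ (1/2)[26 + √(26² + 4·26·147·146)] = (1/2)[26 + √2232724] = 760.1151

Kővári–Sós–Turán: let r_1, ..., r_26 be the row sums and z = Σ r_i the total number of 1s. Each pair of columns can share at most one row with both entries 1 (else a 2×2 all-ones block appears), so Σ_i C(r_i, 2) ≤ C(147, 2) = 10731. By convexity Σ_i C(r_i, 2) ≥ 26·C(z/26, 2) = z(z − 26)/(2·26), giving z² − 26z − 26·147·146 ≤ 0 and hence z ≤ (1/2)[26 + √(676 + 4·558012)] = (1/2)[26 + √2232724] ≈ (1/2)(26 + 1494.2302) = 760.1151.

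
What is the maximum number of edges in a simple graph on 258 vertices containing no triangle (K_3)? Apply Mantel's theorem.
ex(258, K_3) = ⌊258^2/4⌋ = 16641

Mantel (1907): a triangle-free graph on n vertices has at most ⌊n^2/4⌋ edges, with equality for the complete bipartite graph K_{⌊n/2⌋, ⌈n/2⌉}. For n = 258: ⌊258^2/4⌋ = ⌊66564/4⌋ = 16641. The extremal graph is K_{129, 129}, which has 129·129 = 16641 edges.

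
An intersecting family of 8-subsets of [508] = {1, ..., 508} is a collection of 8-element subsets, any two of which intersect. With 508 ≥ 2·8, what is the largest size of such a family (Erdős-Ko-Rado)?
max |F| = C(507, 7) = 1638925763772726

Erdős-Ko-Rado (1961): when n ≥ 2k, max |F| = C(n−1, k−1). The bound is attained by the star {A : i ∈ A} for any fixed i ∈ [n]. Here C(508−1, 8−1) = C(507, 7) = 1638925763772726.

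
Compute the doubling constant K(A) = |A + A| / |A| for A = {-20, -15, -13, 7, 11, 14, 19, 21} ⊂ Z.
K = |A + A| / |A| = 31/8

Enumerate A + A = {a + b : a, b ∈ A}. With |A| = 8, there are |A|^2 = 64 ordered sum pairs; collecting distinct values, A + A = {-40, -35, -33, -30, -28, -26, -13, -9, -8, -6, -4, -2, -1, 1, 4, 6, 8, 14, 18, 21, 22, 25, 26, 28, 30, 32, 33, 35, 38, 40, 42}, so |A + A| = 31. Thus K = 31/8. For comparison, the minimum possible |A + A| over all 8-element sets is 2·8 − 1 = 15 (so min K = 15/8), attained only by arithmetic progressions.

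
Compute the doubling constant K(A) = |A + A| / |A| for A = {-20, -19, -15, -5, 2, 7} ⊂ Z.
K = |A + A| / |A| = 20/6 = 10/3

Enumerate A + A = {a + b : a, b ∈ A}. With |A| = 6, there are |A|^2 = 36 ordered sum pairs; collecting distinct values, A + A = {-40, -39, -38, -35, -34, -30, -25, -24, -20, -18, -17, -13, -12, -10, -8, -3, 2, 4, 9, 14}, so |A + A| = 20. Thus K = 20/6 = 10/3. For comparison, the minimum possible |A + A| over all 6-element sets is 2·6 − 1 = 11 (so min K = 11/6), attained only by arithmetic progressions.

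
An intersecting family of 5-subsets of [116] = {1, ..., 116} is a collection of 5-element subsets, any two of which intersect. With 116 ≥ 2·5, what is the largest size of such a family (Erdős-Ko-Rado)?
max |F| = C(115, 4) = 6913340

Erdős-Ko-Rado (1961): when n ≥ 2k, max |F| = C(n−1, k−1). The bound is attained by the star {A : i ∈ A} for any fixed i ∈ [n]. Here C(116−1, 5−1) = C(115, 4) = 6913340.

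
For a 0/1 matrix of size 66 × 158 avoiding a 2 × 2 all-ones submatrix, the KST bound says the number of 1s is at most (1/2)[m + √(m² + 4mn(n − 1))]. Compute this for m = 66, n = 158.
z(66, 158; 2, 2) ≤ (1/2)[66 + √(66² + 4·66·158·157)] = (1/2)[66 + √6553140] = 1312.9551

Kővári–Sós–Turán: let r_1, ..., r_66 be the row sums and z = Σ r_i the total number of 1s. Each pair of columns can share at most one row with both entries 1 (else a 2×2 all-ones block appears), so Σ_i C(r_i, 2) ≤ C(158, 2) = 12403. By convexity Σ_i C(r_i, 2) ≥ 66·C(z/66, 2) = z(z − 66)/(2·66), giving z² − 66z − 66·158·157 ≤ 0 and hence z ≤ (1/2)[66 + √(4356 + 4·1637196)] = (1/2)[66 + √6553140] ≈ (1/2)(66 + 2559.9102) = 1312.9551.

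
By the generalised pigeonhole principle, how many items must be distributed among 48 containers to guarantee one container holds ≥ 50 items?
n = (50 − 1)·48 + 1 = 2353

By the generalised pigeonhole principle, to guarantee some box contains ≥ r objects we need more than (r − 1) · k objects total. Threshold: n = (r − 1) · k + 1. With r = 50 and k = 48: n = 49 · 48 + 1 = 2352 + 1 = 2353. For n = 2352 = 49 · 48, we can put exactly 49 objects in every box, avoiding 50 in any single one — so 2353 is tight.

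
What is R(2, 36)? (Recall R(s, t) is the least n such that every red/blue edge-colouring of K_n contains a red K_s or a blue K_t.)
R(2, 36) = 36

R(2, k) = k for all k ≥ 2: in a 2-colouring of K_k, either some edge is red (a red K_2) or all edges are blue (a blue K_k). And K_{35} coloured all-blue has no blue K_36, so R(2, 36) > 35. Hence R(2, 36) = 36.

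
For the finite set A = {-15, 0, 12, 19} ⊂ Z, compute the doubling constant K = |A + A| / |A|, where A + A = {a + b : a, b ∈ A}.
K = |A + A| / |A| = 10/4 = 5/2

Enumerate A + A = {a + b : a, b ∈ A}. With |A| = 4, there are |A|^2 = 16 ordered sum pairs; collecting distinct values, A + A = {-30, -15, -3, 0, 4, 12, 19, 24, 31, 38}, so |A + A| = 10. Thus K = 10/4 = 5/2. For comparison, the minimum possible |A + A| over all 4-element sets is 2·4 − 1 = 7 (so min K = 7/4), attained only by arithmetic progressions.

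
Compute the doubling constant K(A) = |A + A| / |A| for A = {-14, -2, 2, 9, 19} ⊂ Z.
K = |A + A| / |A| = 15/5 = 3

Enumerate A + A = {a + b : a, b ∈ A}. With |A| = 5, there are |A|^2 = 25 ordered sum pairs; collecting distinct values, A + A = {-28, -16, -12, -5, -4, 0, 4, 5, 7, 11, 17, 18, 21, 28, 38}, so |A + A| = 15. Thus K = 15/5 = 3. For comparison, the minimum possible |A + A| over all 5-element sets is 2·5 − 1 = 9 (so min K = 9/5), attained only by arithmetic progressions.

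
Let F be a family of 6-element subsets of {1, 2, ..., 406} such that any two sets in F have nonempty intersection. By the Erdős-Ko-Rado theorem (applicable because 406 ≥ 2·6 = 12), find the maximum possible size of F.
max |F| = C(405, 5) = 88578967581

The Erdős-Ko-Rado theorem states: for n ≥ 2k, an intersecting family of k-subsets of an n-element set has size at most C(n − 1, k − 1), with equality for 'star' families {A ⊆ [n] : |A| = k, i ∈ A} (fix an element i). For n = 406, k = 6: C(405, 5) = 88578967581.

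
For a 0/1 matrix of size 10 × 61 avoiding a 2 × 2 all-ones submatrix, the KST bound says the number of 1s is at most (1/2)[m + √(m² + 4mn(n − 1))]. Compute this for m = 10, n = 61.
z(10, 61; 2, 2) ≤ (1/2)[10 + √(10² + 4·10·61·60)] = (1/2)[10 + √146500] = 196.3766

Kővári–Sós–Turán: let r_1, ..., r_10 be the row sums and z = Σ r_i the total number of 1s. Each pair of columns can share at most one row with both entries 1 (else a 2×2 all-ones block appears), so Σ_i C(r_i, 2) ≤ C(61, 2) = 1830. By convexity Σ_i C(r_i, 2) ≥ 10·C(z/10, 2) = z(z − 10)/(2·10), giving z² − 10z − 10·61·60 ≤ 0 and hence z ≤ (1/2)[10 + √(100 + 4·36600)] = (1/2)[10 + √146500] ≈ (1/2)(10 + 382.7532) = 196.3766.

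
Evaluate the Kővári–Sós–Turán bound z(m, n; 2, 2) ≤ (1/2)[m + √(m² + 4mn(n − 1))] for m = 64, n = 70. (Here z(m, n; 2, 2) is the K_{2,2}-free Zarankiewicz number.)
z(64, 70; 2, 2) ≤ (1/2)[64 + √(64² + 4·64·70·69)] = (1/2)[64 + √1240576] = 588.9057

Kővári–Sós–Turán: let r_1, ..., r_64 be the row sums and z = Σ r_i the total number of 1s. Each pair of columns can share at most one row with both entries 1 (else a 2×2 all-ones block appears), so Σ_i C(r_i, 2) ≤ C(70, 2) = 2415. By convexity Σ_i C(r_i, 2) ≥ 64·C(z/64, 2) = z(z − 64)/(2·64), giving z² − 64z − 64·70·69 ≤ 0 and hence z ≤ (1/2)[64 + √(4096 + 4·309120)] = (1/2)[64 + √1240576] ≈ (1/2)(64 + 1113.8115) = 588.9057.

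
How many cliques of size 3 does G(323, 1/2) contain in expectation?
E[# K_3] = C(323, 3) · (1/2)^C(3, 2) = 5564321 / 2^3 = 695540.125

For each 3-subset S of vertices (there are C(323, 3) = 5564321 such S), let X_S = 1 if S induces a K_3 (all C(3, 2) = 3 edges present). Then P(X_S = 1) = (1/2)^3 = 1/8. By linearity of expectation, E[# K_3] = C(323, 3) · (1/2)^3 = 5564321 / 8 = 695540.125.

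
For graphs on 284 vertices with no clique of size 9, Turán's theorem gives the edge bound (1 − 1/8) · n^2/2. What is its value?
Turán density bound = (7/8) · 284^2/2 = 35287

Turán's theorem: ex(n, K_{r+1}) is achieved by the complete r-partite Turán graph T(n, r) with parts as balanced as possible, and is at most (1 − 1/r) · n^2/2. For r = 8, n = 284: the density bound is (7/8) · 80656/2 = 35287. The integer-valued extremum is e(T(284, 8)) = 35286, which is strictly less than the density bound 35287 since 8 ∤ 284 (the parts of T(284, 8) cannot all be equal).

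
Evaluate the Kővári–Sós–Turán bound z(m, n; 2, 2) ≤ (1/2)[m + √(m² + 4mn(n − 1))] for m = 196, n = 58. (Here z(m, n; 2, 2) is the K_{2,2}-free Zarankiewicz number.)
z(196, 58; 2, 2) ≤ (1/2)[196 + √(196² + 4·196·58·57)] = (1/2)[196 + √2630320] = 908.9131

Kővári–Sós–Turán: let r_1, ..., r_196 be the row sums and z = Σ r_i the total number of 1s. Each pair of columns can share at most one row with both entries 1 (else a 2×2 all-ones block appears), so Σ_i C(r_i, 2) ≤ C(58, 2) = 1653. By convexity Σ_i C(r_i, 2) ≥ 196·C(z/196, 2) = z(z − 196)/(2·196), giving z² − 196z − 196·58·57 ≤ 0 and hence z ≤ (1/2)[196 + √(38416 + 4·647976)] = (1/2)[196 + √2630320] ≈ (1/2)(196 + 1621.8261) = 908.9131.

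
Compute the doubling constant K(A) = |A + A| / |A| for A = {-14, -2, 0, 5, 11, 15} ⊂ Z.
K = |A + A| / |A| = 21/6 = 7/2

Enumerate A + A = {a + b : a, b ∈ A}. With |A| = 6, there are |A|^2 = 36 ordered sum pairs; collecting distinct values, A + A = {-28, -16, -14, -9, -4, -3, -2, 0, 1, 3, 5, 9, 10, 11, 13, 15, 16, 20, 22, 26, 30}, so |A + A| = 21. Thus K = 21/6 = 7/2. For comparison, the minimum possible |A + A| over all 6-element sets is 2·6 − 1 = 11 (so min K = 11/6), attained only by arithmetic progressions.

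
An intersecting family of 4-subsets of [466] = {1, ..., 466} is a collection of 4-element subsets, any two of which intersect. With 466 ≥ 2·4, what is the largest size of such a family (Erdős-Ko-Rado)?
max |F| = C(465, 3) = 16649480

The Erdős-Ko-Rado theorem states: for n ≥ 2k, an intersecting family of k-subsets of an n-element set has size at most C(n − 1, k − 1), with equality for 'star' families {A ⊆ [n] : |A| = k, i ∈ A} (fix an element i). For n = 466, k = 4: C(465, 3) = 16649480.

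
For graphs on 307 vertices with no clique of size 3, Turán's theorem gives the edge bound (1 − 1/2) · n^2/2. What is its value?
Turán density bound = (1/2) · 307^2/2 = 94249/4 ≈ 23562.25

Turán's theorem: ex(n, K_{r+1}) is achieved by the complete r-partite Turán graph T(n, r) with parts as balanced as possible, and is at most (1 − 1/r) · n^2/2. For r = 2, n = 307: the density bound is (1/2) · 94249/2 = 94249/4 ≈ 23562.25. The integer-valued extremum is e(T(307, 2)) = 23562, which is strictly less than the density bound 94249/4 since 2 ∤ 307 (the parts of T(307, 2) cannot all be equal).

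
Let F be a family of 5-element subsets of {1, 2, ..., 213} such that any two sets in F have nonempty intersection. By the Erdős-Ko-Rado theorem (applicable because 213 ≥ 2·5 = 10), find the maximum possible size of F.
max |F| = C(212, 4) = 81803645

The Erdős-Ko-Rado theorem states: for n ≥ 2k, an intersecting family of k-subsets of an n-element set has size at most C(n − 1, k − 1), with equality for 'star' families {A ⊆ [n] : |A| = k, i ∈ A} (fix an element i). For n = 213, k = 5: C(212, 4) = 81803645.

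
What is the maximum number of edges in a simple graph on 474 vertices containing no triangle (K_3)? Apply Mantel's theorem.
ex(474, K_3) = ⌊474^2/4⌋ = 56169

Mantel (1907): a triangle-free graph on n vertices has at most ⌊n^2/4⌋ edges, with equality for the complete bipartite graph K_{⌊n/2⌋, ⌈n/2⌉}. For n = 474: ⌊474^2/4⌋ = ⌊224676/4⌋ = 56169. The extremal graph is K_{237, 237}, which has 237·237 = 56169 edges.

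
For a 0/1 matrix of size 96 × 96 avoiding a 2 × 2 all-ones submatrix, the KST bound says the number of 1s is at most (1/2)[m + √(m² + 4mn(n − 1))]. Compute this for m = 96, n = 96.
z(96, 96; 2, 2) ≤ (1/2)[96 + √(96² + 4·96·96·95)] = (1/2)[96 + √3511296] = 984.9226

Kővári–Sós–Turán: let r_1, ..., r_96 be the row sums and z = Σ r_i the total number of 1s. Each pair of columns can share at most one row with both entries 1 (else a 2×2 all-ones block appears), so Σ_i C(r_i, 2) ≤ C(96, 2) = 4560. By convexity Σ_i C(r_i, 2) ≥ 96·C(z/96, 2) = z(z − 96)/(2·96), giving z² − 96z − 96·96·95 ≤ 0 and hence z ≤ (1/2)[96 + √(9216 + 4·875520)] = (1/2)[96 + √3511296] ≈ (1/2)(96 + 1873.8452) = 984.9226.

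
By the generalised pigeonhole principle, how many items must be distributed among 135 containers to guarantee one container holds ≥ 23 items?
n = (23 − 1)·135 + 1 = 2971

By the generalised pigeonhole principle, to guarantee some box contains ≥ r objects we need more than (r − 1) · k objects total. Threshold: n = (r − 1) · k + 1. With r = 23 and k = 135: n = 22 · 135 + 1 = 2970 + 1 = 2971. For n = 2970 = 22 · 135, we can put exactly 22 objects in every box, avoiding 23 in any single one — so 2971 is tight.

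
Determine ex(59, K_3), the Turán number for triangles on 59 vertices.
ex(59, K_3) = ⌊59^2/4⌋ = 870

Mantel (1907): a triangle-free graph on n vertices has at most ⌊n^2/4⌋ edges, with equality for the complete bipartite graph K_{⌊n/2⌋, ⌈n/2⌉}. For n = 59: ⌊59^2/4⌋ = ⌊3481/4⌋ = 870. The extremal graph is K_{29, 30}, which has 29·30 = 870 edges.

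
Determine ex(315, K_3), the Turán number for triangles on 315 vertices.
ex(315, K_3) = ⌊315^2/4⌋ = 24806

Mantel (1907): a triangle-free graph on n vertices has at most ⌊n^2/4⌋ edges, with equality for the complete bipartite graph K_{⌊n/2⌋, ⌈n/2⌉}. For n = 315: ⌊315^2/4⌋ = ⌊99225/4⌋ = 24806. The extremal graph is K_{157, 158}, which has 157·158 = 24806 edges.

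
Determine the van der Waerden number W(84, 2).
W(84, 2) = 84 + 1 = 85

A 2-term AP is any pair of integers, so a monochromatic 2-AP exists iff some colour is used at least twice. With 84 colours, the colouring i ↦ i on {1, ..., 84} uses each colour once, avoiding any monochromatic pair, so W(84, 2) > 84. For {1, ..., 85}, pigeonhole forces two integers of the same colour, which form a monochromatic 2-AP. Hence W(84, 2) = 85.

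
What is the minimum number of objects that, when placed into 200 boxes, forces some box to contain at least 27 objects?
n = (27 − 1)·200 + 1 = 5201

By the generalised pigeonhole principle, to guarantee some box contains ≥ r objects we need more than (r − 1) · k objects total. Threshold: n = (r − 1) · k + 1. With r = 27 and k = 200: n = 26 · 200 + 1 = 5200 + 1 = 5201. For n = 5200 = 26 · 200, we can put exactly 26 objects in every box, avoiding 27 in any single one — so 5201 is tight.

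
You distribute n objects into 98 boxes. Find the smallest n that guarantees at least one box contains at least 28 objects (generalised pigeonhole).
n = (28 − 1)·98 + 1 = 2647

By the generalised pigeonhole principle, to guarantee some box contains ≥ r objects we need more than (r − 1) · k objects total. Threshold: n = (r − 1) · k + 1. With r = 28 and k = 98: n = 27 · 98 + 1 = 2646 + 1 = 2647. For n = 2646 = 27 · 98, we can put exactly 27 objects in every box, avoiding 28 in any single one — so 2647 is tight.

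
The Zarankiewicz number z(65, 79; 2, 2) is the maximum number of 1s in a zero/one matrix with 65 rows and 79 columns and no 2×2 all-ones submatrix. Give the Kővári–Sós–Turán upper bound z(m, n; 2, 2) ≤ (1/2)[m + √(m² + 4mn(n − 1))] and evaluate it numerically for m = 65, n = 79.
z(65, 79; 2, 2) ≤ (1/2)[65 + √(65² + 4·65·79·78)] = (1/2)[65 + √1606345] = 666.2083

Kővári–Sós–Turán: let r_1, ..., r_65 be the row sums and z = Σ r_i the total number of 1s. Each pair of columns can share at most one row with both entries 1 (else a 2×2 all-ones block appears), so Σ_i C(r_i, 2) ≤ C(79, 2) = 3081. By convexity Σ_i C(r_i, 2) ≥ 65·C(z/65, 2) = z(z − 65)/(2·65), giving z² − 65z − 65·79·78 ≤ 0 and hence z ≤ (1/2)[65 + √(4225 + 4·400530)] = (1/2)[65 + √1606345] ≈ (1/2)(65 + 1267.4167) = 666.2083.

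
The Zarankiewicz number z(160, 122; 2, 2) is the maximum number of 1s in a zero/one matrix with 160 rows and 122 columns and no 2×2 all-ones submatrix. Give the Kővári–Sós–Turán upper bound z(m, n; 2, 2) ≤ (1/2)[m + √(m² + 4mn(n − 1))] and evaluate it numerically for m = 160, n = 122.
z(160, 122; 2, 2) ≤ (1/2)[160 + √(160² + 4·160·122·121)] = (1/2)[160 + √9473280] = 1618.9347

Kővári–Sós–Turán: let r_1, ..., r_160 be the row sums and z = Σ r_i the total number of 1s. Each pair of columns can share at most one row with both entries 1 (else a 2×2 all-ones block appears), so Σ_i C(r_i, 2) ≤ C(122, 2) = 7381. By convexity Σ_i C(r_i, 2) ≥ 160·C(z/160, 2) = z(z − 160)/(2·160), giving z² − 160z − 160·122·121 ≤ 0 and hence z ≤ (1/2)[160 + √(25600 + 4·2361920)] = (1/2)[160 + √9473280] ≈ (1/2)(160 + 3077.8694) = 1618.9347.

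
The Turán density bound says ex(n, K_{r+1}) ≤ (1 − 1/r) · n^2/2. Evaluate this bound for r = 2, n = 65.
Turán density bound = (1/2) · 65^2/2 = 4225/4 ≈ 1056.25

Turán's theorem: ex(n, K_{r+1}) is achieved by the complete r-partite Turán graph T(n, r) with parts as balanced as possible, and is at most (1 − 1/r) · n^2/2. For r = 2, n = 65: the density bound is (1/2) · 4225/2 = 4225/4 ≈ 1056.25. The integer-valued extremum is e(T(65, 2)) = 1056, which is strictly less than the density bound 4225/4 since 2 ∤ 65 (the parts of T(65, 2) cannot all be equal).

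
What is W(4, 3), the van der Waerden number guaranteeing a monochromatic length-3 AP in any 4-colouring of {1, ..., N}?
W(4, 3) = 76

This is a classical value, W(4, 3) = 76, established by combining an explicit 4-colouring of {1, ..., 75} with no monochromatic 3-AP (giving the lower bound W(4, 3) > 75) and a finite case analysis / exhaustive computer search showing every 4-colouring of {1, ..., 76} has such an AP.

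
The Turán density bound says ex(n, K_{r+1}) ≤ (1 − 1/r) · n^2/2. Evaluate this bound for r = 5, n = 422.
Turán density bound = (4/5) · 422^2/2 = 356168/5 ≈ 71233.6

Turán's theorem: ex(n, K_{r+1}) is achieved by the complete r-partite Turán graph T(n, r) with parts as balanced as possible, and is at most (1 − 1/r) · n^2/2. For r = 5, n = 422: the density bound is (4/5) · 178084/2 = 356168/5 ≈ 71233.6. The integer-valued extremum is e(T(422, 5)) = 71233, which is strictly less than the density bound 356168/5 since 5 ∤ 422 (the parts of T(422, 5) cannot all be equal).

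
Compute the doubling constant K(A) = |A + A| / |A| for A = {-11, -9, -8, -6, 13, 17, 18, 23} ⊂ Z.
K = |A + A| / |A| = 31/8

Enumerate A + A = {a + b : a, b ∈ A}. With |A| = 8, there are |A|^2 = 64 ordered sum pairs; collecting distinct values, A + A = {-22, -20, -19, -18, -17, -16, -15, -14, -12, 2, 4, 5, 6, 7, 8, 9, 10, 11, 12, 14, 15, 17, 26, 30, 31, 34, 35, 36, 40, 41, 46}, so |A + A| = 31. Thus K = 31/8. For comparison, the minimum possible |A + A| over all 8-element sets is 2·8 − 1 = 15 (so min K = 15/8), attained only by arithmetic progressions.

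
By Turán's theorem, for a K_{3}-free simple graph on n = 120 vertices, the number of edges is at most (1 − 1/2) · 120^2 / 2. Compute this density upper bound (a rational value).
Turán density bound = (1/2) · 120^2/2 = 3600

Turán's theorem: ex(n, K_{r+1}) is achieved by the complete r-partite Turán graph T(n, r) with parts as balanced as possible, and is at most (1 − 1/r) · n^2/2. For r = 2, n = 120: the density bound is (1/2) · 14400/2 = 3600. Since 2 ∣ 120, the Turán graph T(120, 2) has parts of equal size 60, and its edge count e(T(120, 2)) = 3600 attains the density bound exactly.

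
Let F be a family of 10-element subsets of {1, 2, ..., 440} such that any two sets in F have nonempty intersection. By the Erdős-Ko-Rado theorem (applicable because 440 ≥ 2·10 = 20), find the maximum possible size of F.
max |F| = C(439, 9) = 1536637487366218962

The Erdős-Ko-Rado theorem states: for n ≥ 2k, an intersecting family of k-subsets of an n-element set has size at most C(n − 1, k − 1), with equality for 'star' families {A ⊆ [n] : |A| = k, i ∈ A} (fix an element i). For n = 440, k = 10: C(439, 9) = 1536637487366218962.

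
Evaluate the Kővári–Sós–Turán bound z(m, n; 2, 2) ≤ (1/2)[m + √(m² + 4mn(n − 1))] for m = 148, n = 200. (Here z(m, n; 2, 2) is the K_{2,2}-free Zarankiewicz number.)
z(148, 200; 2, 2) ≤ (1/2)[148 + √(148² + 4·148·200·199)] = (1/2)[148 + √23583504] = 2502.1425

Kővári–Sós–Turán: let r_1, ..., r_148 be the row sums and z = Σ r_i the total number of 1s. Each pair of columns can share at most one row with both entries 1 (else a 2×2 all-ones block appears), so Σ_i C(r_i, 2) ≤ C(200, 2) = 19900. By convexity Σ_i C(r_i, 2) ≥ 148·C(z/148, 2) = z(z − 148)/(2·148), giving z² − 148z − 148·200·199 ≤ 0 and hence z ≤ (1/2)[148 + √(21904 + 4·5890400)] = (1/2)[148 + √23583504] ≈ (1/2)(148 + 4856.285) = 2502.1425.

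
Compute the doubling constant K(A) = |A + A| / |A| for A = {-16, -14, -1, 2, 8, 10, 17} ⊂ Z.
K = |A + A| / |A| = 25/7

Enumerate A + A = {a + b : a, b ∈ A}. With |A| = 7, there are |A|^2 = 49 ordered sum pairs; collecting distinct values, A + A = {-32, -30, -28, -17, -15, -14, -12, -8, -6, -4, -2, 1, 3, 4, 7, 9, 10, 12, 16, 18, 19, 20, 25, 27, 34}, so |A + A| = 25. Thus K = 25/7. For comparison, the minimum possible |A + A| over all 7-element sets is 2·7 − 1 = 13 (so min K = 13/7), attained only by arithmetic progressions.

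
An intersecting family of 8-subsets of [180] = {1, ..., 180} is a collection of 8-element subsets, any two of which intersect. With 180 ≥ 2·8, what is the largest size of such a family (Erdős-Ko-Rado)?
max |F| = C(179, 7) = 1037437234460

Erdős-Ko-Rado (1961): when n ≥ 2k, max |F| = C(n−1, k−1). The bound is attained by the star {A : i ∈ A} for any fixed i ∈ [n]. Here C(180−1, 8−1) = C(179, 7) = 1037437234460.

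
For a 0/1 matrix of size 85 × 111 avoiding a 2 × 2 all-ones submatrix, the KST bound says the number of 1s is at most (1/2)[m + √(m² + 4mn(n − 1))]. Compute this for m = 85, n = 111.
z(85, 111; 2, 2) ≤ (1/2)[85 + √(85² + 4·85·111·110)] = (1/2)[85 + √4158625] = 1062.1354

Kővári–Sós–Turán: let r_1, ..., r_85 be the row sums and z = Σ r_i the total number of 1s. Each pair of columns can share at most one row with both entries 1 (else a 2×2 all-ones block appears), so Σ_i C(r_i, 2) ≤ C(111, 2) = 6105. By convexity Σ_i C(r_i, 2) ≥ 85·C(z/85, 2) = z(z − 85)/(2·85), giving z² − 85z − 85·111·110 ≤ 0 and hence z ≤ (1/2)[85 + √(7225 + 4·1037850)] = (1/2)[85 + √4158625] ≈ (1/2)(85 + 2039.2707) = 1062.1354.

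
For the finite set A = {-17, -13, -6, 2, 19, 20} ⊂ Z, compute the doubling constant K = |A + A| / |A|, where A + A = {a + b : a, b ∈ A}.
K = |A + A| / |A| = 21/6 = 7/2

Enumerate A + A = {a + b : a, b ∈ A}. With |A| = 6, there are |A|^2 = 36 ordered sum pairs; collecting distinct values, A + A = {-34, -30, -26, -23, -19, -15, -12, -11, -4, 2, 3, 4, 6, 7, 13, 14, 21, 22, 38, 39, 40}, so |A + A| = 21. Thus K = 21/6 = 7/2. For comparison, the minimum possible |A + A| over all 6-element sets is 2·6 − 1 = 11 (so min K = 11/6), attained only by arithmetic progressions.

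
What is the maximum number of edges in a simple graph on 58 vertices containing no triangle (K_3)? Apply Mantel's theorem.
ex(58, K_3) = ⌊58^2/4⌋ = 841

Mantel (1907): a triangle-free graph on n vertices has at most ⌊n^2/4⌋ edges, with equality for the complete bipartite graph K_{⌊n/2⌋, ⌈n/2⌉}. For n = 58: ⌊58^2/4⌋ = ⌊3364/4⌋ = 841. The extremal graph is K_{29, 29}, which has 29·29 = 841 edges.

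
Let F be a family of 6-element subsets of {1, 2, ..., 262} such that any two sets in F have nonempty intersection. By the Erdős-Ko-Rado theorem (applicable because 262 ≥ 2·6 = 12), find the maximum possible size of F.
max |F| = C(261, 5) = 9711475137

The Erdős-Ko-Rado theorem states: for n ≥ 2k, an intersecting family of k-subsets of an n-element set has size at most C(n − 1, k − 1), with equality for 'star' families {A ⊆ [n] : |A| = k, i ∈ A} (fix an element i). For n = 262, k = 6: C(261, 5) = 9711475137.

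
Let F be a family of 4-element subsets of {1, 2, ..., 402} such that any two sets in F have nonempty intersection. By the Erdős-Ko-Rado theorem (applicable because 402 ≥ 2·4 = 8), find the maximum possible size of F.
max |F| = C(401, 3) = 10666600

Erdős-Ko-Rado (1961): when n ≥ 2k, max |F| = C(n−1, k−1). The bound is attained by the star {A : i ∈ A} for any fixed i ∈ [n]. Here C(402−1, 4−1) = C(401, 3) = 10666600.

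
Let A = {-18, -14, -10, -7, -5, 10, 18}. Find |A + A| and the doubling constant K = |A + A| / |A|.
K = |A + A| / |A| = 26/7

Enumerate A + A = {a + b : a, b ∈ A}. With |A| = 7, there are |A|^2 = 49 ordered sum pairs; collecting distinct values, A + A = {-36, -32, -28, -25, -24, -23, -21, -20, -19, -17, -15, -14, -12, -10, -8, -4, 0, 3, 4, 5, 8, 11, 13, 20, 28, 36}, so |A + A| = 26. Thus K = 26/7. For comparison, the minimum possible |A + A| over all 7-element sets is 2·7 − 1 = 13 (so min K = 13/7), attained only by arithmetic progressions.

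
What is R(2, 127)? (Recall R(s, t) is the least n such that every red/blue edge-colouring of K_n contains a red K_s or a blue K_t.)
R(2, 127) = 127

R(2, k) = k for all k ≥ 2: in a 2-colouring of K_k, either some edge is red (a red K_2) or all edges are blue (a blue K_k). And K_{126} coloured all-blue has no blue K_127, so R(2, 127) > 126. Hence R(2, 127) = 127.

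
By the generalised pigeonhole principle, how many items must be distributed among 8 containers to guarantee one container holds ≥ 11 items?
n = (11 − 1)·8 + 1 = 81

By the generalised pigeonhole principle, to guarantee some box contains ≥ r objects we need more than (r − 1) · k objects total. Threshold: n = (r − 1) · k + 1. With r = 11 and k = 8: n = 10 · 8 + 1 = 80 + 1 = 81. For n = 80 = 10 · 8, we can put exactly 10 objects in every box, avoiding 11 in any single one — so 81 is tight.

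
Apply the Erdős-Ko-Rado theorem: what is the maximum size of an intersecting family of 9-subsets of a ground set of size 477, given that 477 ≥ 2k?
max |F| = C(476, 8) = 61610272225804225

Erdős-Ko-Rado (1961): when n ≥ 2k, max |F| = C(n−1, k−1). The bound is attained by the star {A : i ∈ A} for any fixed i ∈ [n]. Here C(477−1, 9−1) = C(476, 8) = 61610272225804225.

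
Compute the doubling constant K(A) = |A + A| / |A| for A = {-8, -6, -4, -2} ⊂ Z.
K = |A + A| / |A| = 7/4

Enumerate A + A = {a + b : a, b ∈ A}. With |A| = 4, there are |A|^2 = 16 ordered sum pairs; collecting distinct values, A + A = {-16, -14, -12, -10, -8, -6, -4}, so |A + A| = 7. Thus K = 7/4. Here |A + A| = 2|A| − 1 = 7, the minimum possible — so K = 7/4 is minimal, which holds iff A is an arithmetic progression.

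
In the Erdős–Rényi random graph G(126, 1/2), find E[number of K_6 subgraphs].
E[# K_6] = C(126, 6) · (1/2)^C(6, 2) = 4925156775 / 2^15 ≈ 150303.856659

For each 6-subset S of vertices (there are C(126, 6) = 4925156775 such S), let X_S = 1 if S induces a K_6 (all C(6, 2) = 15 edges present). Then P(X_S = 1) = (1/2)^15 = 1/32768. By linearity of expectation, E[# K_6] = C(126, 6) · (1/2)^15 = 4925156775 / 32768 ≈ 150303.856659.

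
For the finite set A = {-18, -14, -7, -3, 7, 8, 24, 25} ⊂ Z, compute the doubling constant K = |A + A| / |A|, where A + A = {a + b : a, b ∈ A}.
K = |A + A| / |A| = 32/8 = 4

Enumerate A + A = {a + b : a, b ∈ A}. With |A| = 8, there are |A|^2 = 64 ordered sum pairs; collecting distinct values, A + A = {-36, -32, -28, -25, -21, -17, -14, -11, -10, -7, -6, 0, 1, 4, 5, 6, 7, 10, 11, 14, 15, 16, 17, 18, 21, 22, 31, 32, 33, 48, 49, 50}, so |A + A| = 32. Thus K = 32/8 = 4. For comparison, the minimum possible |A + A| over all 8-element sets is 2·8 − 1 = 15 (so min K = 15/8), attained only by arithmetic progressions.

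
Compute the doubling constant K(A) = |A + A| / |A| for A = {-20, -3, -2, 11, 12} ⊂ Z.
K = |A + A| / |A| = 14/5

Enumerate A + A = {a + b : a, b ∈ A}. With |A| = 5, there are |A|^2 = 25 ordered sum pairs; collecting distinct values, A + A = {-40, -23, -22, -9, -8, -6, -5, -4, 8, 9, 10, 22, 23, 24}, so |A + A| = 14. Thus K = 14/5. For comparison, the minimum possible |A + A| over all 5-element sets is 2·5 − 1 = 9 (so min K = 9/5), attained only by arithmetic progressions.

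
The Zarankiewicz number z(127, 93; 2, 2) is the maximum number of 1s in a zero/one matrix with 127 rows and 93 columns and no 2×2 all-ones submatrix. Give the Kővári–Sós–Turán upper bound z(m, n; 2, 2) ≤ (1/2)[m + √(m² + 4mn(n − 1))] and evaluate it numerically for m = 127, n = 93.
z(127, 93; 2, 2) ≤ (1/2)[127 + √(127² + 4·127·93·92)] = (1/2)[127 + √4362577] = 1107.8391

Kővári–Sós–Turán: let r_1, ..., r_127 be the row sums and z = Σ r_i the total number of 1s. Each pair of columns can share at most one row with both entries 1 (else a 2×2 all-ones block appears), so Σ_i C(r_i, 2) ≤ C(93, 2) = 4278. By convexity Σ_i C(r_i, 2) ≥ 127·C(z/127, 2) = z(z − 127)/(2·127), giving z² − 127z − 127·93·92 ≤ 0 and hence z ≤ (1/2)[127 + √(16129 + 4·1086612)] = (1/2)[127 + √4362577] ≈ (1/2)(127 + 2088.6783) = 1107.8391.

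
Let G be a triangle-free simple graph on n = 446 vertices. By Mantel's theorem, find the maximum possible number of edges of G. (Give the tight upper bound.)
ex(446, K_3) = ⌊446^2/4⌋ = 49729

Mantel (1907): a triangle-free graph on n vertices has at most ⌊n^2/4⌋ edges, with equality for the complete bipartite graph K_{⌊n/2⌋, ⌈n/2⌉}. For n = 446: ⌊446^2/4⌋ = ⌊198916/4⌋ = 49729. The extremal graph is K_{223, 223}, which has 223·223 = 49729 edges.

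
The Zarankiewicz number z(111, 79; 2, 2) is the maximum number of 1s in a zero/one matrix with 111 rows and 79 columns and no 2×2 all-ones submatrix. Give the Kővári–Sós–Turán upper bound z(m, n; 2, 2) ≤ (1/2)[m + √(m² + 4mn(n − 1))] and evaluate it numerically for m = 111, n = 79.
z(111, 79; 2, 2) ≤ (1/2)[111 + √(111² + 4·111·79·78)] = (1/2)[111 + √2748249] = 884.3922

Kővári–Sós–Turán: let r_1, ..., r_111 be the row sums and z = Σ r_i the total number of 1s. Each pair of columns can share at most one row with both entries 1 (else a 2×2 all-ones block appears), so Σ_i C(r_i, 2) ≤ C(79, 2) = 3081. By convexity Σ_i C(r_i, 2) ≥ 111·C(z/111, 2) = z(z − 111)/(2·111), giving z² − 111z − 111·79·78 ≤ 0 and hence z ≤ (1/2)[111 + √(12321 + 4·683982)] = (1/2)[111 + √2748249] ≈ (1/2)(111 + 1657.7844) = 884.3922.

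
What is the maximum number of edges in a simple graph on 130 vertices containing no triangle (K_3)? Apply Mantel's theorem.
ex(130, K_3) = ⌊130^2/4⌋ = 4225

Mantel (1907): a triangle-free graph on n vertices has at most ⌊n^2/4⌋ edges, with equality for the complete bipartite graph K_{⌊n/2⌋, ⌈n/2⌉}. For n = 130: ⌊130^2/4⌋ = ⌊16900/4⌋ = 4225. The extremal graph is K_{65, 65}, which has 65·65 = 4225 edges.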